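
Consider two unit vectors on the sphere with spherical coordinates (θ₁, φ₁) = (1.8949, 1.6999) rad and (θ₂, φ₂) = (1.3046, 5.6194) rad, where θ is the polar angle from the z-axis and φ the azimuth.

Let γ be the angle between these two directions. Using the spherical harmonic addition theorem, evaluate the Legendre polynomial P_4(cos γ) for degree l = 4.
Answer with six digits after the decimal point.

Term-by-term m-sum for l=4 (normalisation 4π/9 = 1.396263):
  term(m=-4) = -0.136938-0.004104i   from Y*(Ω₁)=+0.310727+0.176434i, Y(Ω₂)=-0.338927+0.179238i
  term(m=-3) = -0.069378-0.072568i   from Y*(Ω₁)=-0.128242+0.314383i, Y(Ω₂)=-0.120721+0.269922i
  term(m=-2) = +0.000210-0.013997i   from Y*(Ω₁)=+0.084308+0.022266i, Y(Ω₂)=-0.038663-0.155813i
  term(m=-1) = +0.070373-0.069327i   from Y*(Ω₁)=-0.042107+0.324337i, Y(Ω₂)=-0.237909-0.186089i
  term(m=+0) = +0.003878+0.000000i   from Y*(Ω₁)=+0.033586-0.000000i, Y(Ω₂)=+0.115469+0.000000i
  term(m=+1) = +0.070373+0.069327i   from Y*(Ω₁)=+0.042107+0.324337i, Y(Ω₂)=+0.237909-0.186089i
  term(m=+2) = +0.000210+0.013997i   from Y*(Ω₁)=+0.084308-0.022266i, Y(Ω₂)=-0.038663+0.155813i
  term(m=+3) = -0.069378+0.072568i   from Y*(Ω₁)=+0.128242+0.314383i, Y(Ω₂)=+0.120721+0.269922i
  term(m=+4) = -0.136938+0.004104i   from Y*(Ω₁)=+0.310727-0.176434i, Y(Ω₂)=-0.338927-0.179238i
Accumulated sum -0.267586+0.000000i; after 4π/(2l+1) scaling, -0.373621+0.000000i ⇒ P_4 = -0.373621

-0.373621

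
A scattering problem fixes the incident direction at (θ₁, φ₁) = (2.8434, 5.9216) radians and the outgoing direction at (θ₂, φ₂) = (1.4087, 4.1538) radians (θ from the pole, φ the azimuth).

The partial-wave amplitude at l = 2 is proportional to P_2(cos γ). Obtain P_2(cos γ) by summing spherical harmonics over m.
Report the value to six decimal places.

-0.433208

Addition theorem: P_2(cos γ) = (4π/5) Σ_m Y*_{lm}(Ω₁) Y_{lm}(Ω₂), m = −2…2:
  [-2]  conj(Y_{2,-2})(Ω₁) = 0.02500 - 0.02206j ; Y_{2,-2}(Ω₂) = -0.16486 - 0.33817j ; Δ = -0.01158 - 0.00482j
  [-1]  conj(Y_{2,-1})(Ω₁) = -0.20292 + 0.07675j ; Y_{2,-1}(Ω₂) = -0.06521 + 0.10434j ; Δ = 0.00523 - 0.02618j
  [+0]  conj(Y_{2,0})(Ω₁) = 0.54911 + 0.00000j ; Y_{2,0}(Ω₂) = -0.29075 + 0.00000j ; Δ = -0.15965 + 0.00000j
  [+1]  conj(Y_{2,1})(Ω₁) = 0.20292 + 0.07675j ; Y_{2,1}(Ω₂) = 0.06521 + 0.10434j ; Δ = 0.00523 + 0.02618j
  [+2]  conj(Y_{2,2})(Ω₁) = 0.02500 + 0.02206j ; Y_{2,2}(Ω₂) = -0.16486 + 0.33817j ; Δ = -0.01158 + 0.00482j
Σ over m = -0.17237 - 0.00000j; ×(4π/5) → -0.43321 - 0.00000j. Real part: -0.433208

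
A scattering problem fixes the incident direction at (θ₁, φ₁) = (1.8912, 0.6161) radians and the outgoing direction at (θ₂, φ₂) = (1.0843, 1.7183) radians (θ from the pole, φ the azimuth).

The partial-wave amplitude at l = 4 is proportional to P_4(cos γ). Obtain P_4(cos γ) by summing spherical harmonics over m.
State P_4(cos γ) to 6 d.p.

Term-by-term m-sum for l=4 (normalisation 4π/9 = 1.396263):
  m=-4: Y*=(-0.279855, 0.225011)  Y=(0.224530, -0.150340)  product (-0.029008, 0.092595)
  m=-3: Y*=(0.092333, -0.324144)  Y=(0.173093, 0.365290)  product (0.134389, -0.022379)
  m=-2: Y*=(-0.030594, -0.086874)  Y=(-0.132583, 0.040288)  product (0.007556, 0.010285)
  m=-1: Y*=(0.266106, 0.188413)  Y=(0.042238, 0.284275)  product (-0.042321, 0.083606)
  m=+0: Y*=(0.038990, -0.000000)  Y=(-0.199436, 0.000000)  product (-0.007776, 0.000000)
  m=+1: Y*=(-0.266106, 0.188413)  Y=(-0.042238, 0.284275)  product (-0.042321, -0.083606)
  m=+2: Y*=(-0.030594, 0.086874)  Y=(-0.132583, -0.040288)  product (0.007556, -0.010285)
  m=+3: Y*=(-0.092333, -0.324144)  Y=(-0.173093, 0.365290)  product (0.134389, 0.022379)
  m=+4: Y*=(-0.279855, -0.225011)  Y=(0.224530, 0.150340)  product (-0.029008, -0.092595)
Total Σ_m = (0.133456, 0.000000). Multiply by 1.396263: (0.186340, 0.000000). P_4(cos γ) = 0.186340

0.186340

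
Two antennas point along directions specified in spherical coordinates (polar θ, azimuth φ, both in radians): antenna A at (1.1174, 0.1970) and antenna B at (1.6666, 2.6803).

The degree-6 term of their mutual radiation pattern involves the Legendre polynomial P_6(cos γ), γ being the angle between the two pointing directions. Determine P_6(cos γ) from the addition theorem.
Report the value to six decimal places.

-0.280082

Expand P_6 via completeness: Σ_{m} conj(Y_{6,m}) at Ω₁ times Y_{6,m} at Ω₂ —
  m=-6: +0.096650+0.235935i × -0.437486+0.171619i = -0.082774-0.086631i  (running Σ = -0.082774-0.086631i)
  m=-5: +0.237925+0.358598i × -0.104985+0.115983i = -0.066570-0.010052i  (running Σ = -0.149344-0.096683i)
  m=-4: +0.182490+0.183442i × +0.085354-0.303241i = +0.071203-0.039681i  (running Σ = -0.078140-0.136364i)
  m=-3: -0.153107-0.102735i × -0.033112-0.175081i = -0.012917+0.030208i  (running Σ = -0.091058-0.106156i)
  m=-2: -0.301067-0.125165i × +0.163290+0.215596i = -0.022176-0.085347i  (running Σ = -0.113233-0.191503i)
  m=-1: +0.073003+0.014571i × +0.166092+0.082558i = +0.010922+0.008447i  (running Σ = -0.102311-0.183056i)
  m=0: +0.329385-0.000000i × -0.258435+0.000000i = -0.085125+0.000000i  (running Σ = -0.187436-0.183056i)
  m=1: -0.073003+0.014571i × -0.166092+0.082558i = +0.010922-0.008447i  (running Σ = -0.176514-0.191503i)
  m=2: -0.301067+0.125165i × +0.163290-0.215596i = -0.022176+0.085347i  (running Σ = -0.198689-0.106156i)
  m=3: +0.153107-0.102735i × +0.033112-0.175081i = -0.012917-0.030208i  (running Σ = -0.211607-0.136364i)
  m=4: +0.182490-0.183442i × +0.085354+0.303241i = +0.071203+0.039681i  (running Σ = -0.140403-0.096683i)
  m=5: -0.237925+0.358598i × +0.104985+0.115983i = -0.066570+0.010052i  (running Σ = -0.206973-0.086631i)
  m=6: +0.096650-0.235935i × -0.437486-0.171619i = -0.082774+0.086631i  (running Σ = -0.289747+0.000000i)
Σ over m = -0.289747+0.000000i; ×(4π/13) → -0.280082+0.000000i. Real part: -0.280082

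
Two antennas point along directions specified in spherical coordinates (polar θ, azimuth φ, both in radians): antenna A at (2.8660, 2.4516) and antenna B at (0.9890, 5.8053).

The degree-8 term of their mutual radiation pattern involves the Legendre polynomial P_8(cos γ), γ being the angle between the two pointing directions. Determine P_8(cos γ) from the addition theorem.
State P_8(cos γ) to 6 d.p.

0.194112

Addition theorem: P_8(cos γ) = (4π/17) Σ_m Y*_{lm}(Ω₁) Y_{lm}(Ω₂), m = −8…8:
  m=-8: +0.000011+0.000011i × -0.095030-0.077082i = -0.000000-0.000002i  (running Σ = -0.000000-0.000002i)
  m=-7: +0.000026+0.000218i × -0.315278-0.065094i = +0.000006-0.000070i  (running Σ = +0.000006-0.000072i)
  m=-6: -0.001067+0.001656i × -0.434975+0.122390i = +0.000261-0.000851i  (running Σ = +0.000267-0.000923i)
  m=-5: -0.012113+0.003858i × -0.203179+0.190105i = +0.001728-0.003087i  (running Σ = +0.001995-0.004010i)
  m=-4: -0.056214-0.022559i × +0.050899-0.143548i = -0.006099+0.006921i  (running Σ = -0.004105+0.002912i)
  m=-3: -0.100234-0.183834i × -0.049557-0.359093i = -0.061046+0.045104i  (running Σ = -0.065151+0.048015i)
  m=-2: +0.092758-0.480212i × -0.017814-0.025216i = -0.013762+0.006215i  (running Σ = -0.078912+0.054230i)
  m=-1: +0.480918-0.396913i × +0.303933+0.157415i = +0.208647-0.044931i  (running Σ = +0.129734+0.009299i)
  m=0: +0.037481-0.000000i × +0.083506+0.000000i = +0.003130+0.000000i  (running Σ = +0.132864+0.009299i)
  m=1: -0.480918-0.396913i × -0.303933+0.157415i = +0.208647+0.044931i  (running Σ = +0.341511+0.054230i)
  m=2: +0.092758+0.480212i × -0.017814+0.025216i = -0.013762-0.006215i  (running Σ = +0.327749+0.048015i)
  m=3: +0.100234-0.183834i × +0.049557-0.359093i = -0.061046-0.045104i  (running Σ = +0.266703+0.002912i)
  m=4: -0.056214+0.022559i × +0.050899+0.143548i = -0.006099-0.006921i  (running Σ = +0.260603-0.004010i)
  m=5: +0.012113+0.003858i × +0.203179+0.190105i = +0.001728+0.003087i  (running Σ = +0.262331-0.000923i)
  m=6: -0.001067-0.001656i × -0.434975-0.122390i = +0.000261+0.000851i  (running Σ = +0.262592-0.000072i)
  m=7: -0.000026+0.000218i × +0.315278-0.065094i = +0.000006+0.000070i  (running Σ = +0.262598-0.000002i)
  m=8: +0.000011-0.000011i × -0.095030+0.077082i = -0.000000+0.000002i  (running Σ = +0.262598-0.000000i)
Total Σ_m = +0.262598-0.000000i. Multiply by 0.739198: +0.194112-0.000000i. P_8(cos γ) = 0.194112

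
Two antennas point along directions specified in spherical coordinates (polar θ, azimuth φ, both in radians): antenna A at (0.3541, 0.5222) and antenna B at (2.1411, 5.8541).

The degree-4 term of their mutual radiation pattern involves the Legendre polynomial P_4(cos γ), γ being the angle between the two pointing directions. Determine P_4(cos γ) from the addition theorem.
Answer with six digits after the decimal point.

0.005689

Addition theorem: P_4(cos γ) = (4π/9) Σ_m Y*_{lm}(Ω₁) Y_{lm}(Ω₂), m = −4…4:
  m=-4: Y*=-0.00317 + 0.00556j  Y=-0.03222 + 0.21980j  product -0.00112 - 0.00088j
  m=-3: Y*=0.00021 + 0.04894j  Y=-0.11275 - 0.38692j  product 0.01891 - 0.00560j
  m=-2: Y*=0.10424 + 0.17939j  Y=0.16122 + 0.18657j  product -0.01666 + 0.04837j
  m=-1: Y*=0.42119 + 0.24239j  Y=0.18761 + 0.08584j  product 0.05822 + 0.08163j
  m=+0: Y*=0.39105 + 0.00000j  Y=-0.29311 + 0.00000j  product -0.11462 + 0.00000j
  m=+1: Y*=-0.42119 + 0.24239j  Y=-0.18761 + 0.08584j  product 0.05822 - 0.08163j
  m=+2: Y*=0.10424 - 0.17939j  Y=0.16122 - 0.18657j  product -0.01666 - 0.04837j
  m=+3: Y*=-0.00021 + 0.04894j  Y=0.11275 - 0.38692j  product 0.01891 + 0.00560j
  m=+4: Y*=-0.00317 - 0.00556j  Y=-0.03222 - 0.21980j  product -0.00112 + 0.00088j
Accumulated sum 0.00407 - 0.00000j; after 4π/(2l+1) scaling, 0.00569 - 0.00000j ⇒ P_4 = 0.005689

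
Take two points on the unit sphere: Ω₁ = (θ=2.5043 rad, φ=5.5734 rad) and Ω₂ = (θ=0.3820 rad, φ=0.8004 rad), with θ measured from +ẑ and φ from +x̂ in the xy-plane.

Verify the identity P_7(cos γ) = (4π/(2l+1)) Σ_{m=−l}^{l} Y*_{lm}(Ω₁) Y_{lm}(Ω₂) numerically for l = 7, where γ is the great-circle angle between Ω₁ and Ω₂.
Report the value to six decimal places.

Addition theorem: P_7(cos γ) = (4π/15) Σ_m Y*_{lm}(Ω₁) Y_{lm}(Ω₂), m = −7…7:
  m=-7: Y*=+0.003345+0.012774i  Y=+0.000389+0.000315i  product -0.000003+0.000006i
  m=-6: Y*=+0.029249-0.059986i  Y=+0.000419+0.004640i  product +0.000291+0.000111i
  m=-5: Y*=-0.185887+0.080204i  Y=-0.017558+0.020412i  product +0.001627-0.005203i
  m=-4: Y*=+0.380932+0.118860i  Y=-0.107549+0.006461i  product -0.041737-0.010322i
  m=-3: Y*=-0.247458-0.395968i  Y=-0.220797-0.201767i  product -0.025255+0.137357i
  m=-2: Y*=-0.024229+0.158992i  Y=-0.015920-0.530439i  product +0.084721+0.010321i
  m=-1: Y*=-0.251110+0.215742i  Y=+0.300321-0.309470i  product -0.008648+0.142503i
  m=+0: Y*=+0.277441-0.000000i  Y=-0.234228+0.000000i  product -0.064984+0.000000i
  m=+1: Y*=+0.251110+0.215742i  Y=-0.300321-0.309470i  product -0.008648-0.142503i
  m=+2: Y*=-0.024229-0.158992i  Y=-0.015920+0.530439i  product +0.084721-0.010321i
  m=+3: Y*=+0.247458-0.395968i  Y=+0.220797-0.201767i  product -0.025255-0.137357i
  m=+4: Y*=+0.380932-0.118860i  Y=-0.107549-0.006461i  product -0.041737+0.010322i
  m=+5: Y*=+0.185887+0.080204i  Y=+0.017558+0.020412i  product +0.001627+0.005203i
  m=+6: Y*=+0.029249+0.059986i  Y=+0.000419-0.004640i  product +0.000291-0.000111i
  m=+7: Y*=-0.003345+0.012774i  Y=-0.000389+0.000315i  product -0.000003-0.000006i
Σ over m = -0.042992+0.000000i; ×(4π/15) → -0.036017+0.000000i. Real part: -0.036017

-0.036017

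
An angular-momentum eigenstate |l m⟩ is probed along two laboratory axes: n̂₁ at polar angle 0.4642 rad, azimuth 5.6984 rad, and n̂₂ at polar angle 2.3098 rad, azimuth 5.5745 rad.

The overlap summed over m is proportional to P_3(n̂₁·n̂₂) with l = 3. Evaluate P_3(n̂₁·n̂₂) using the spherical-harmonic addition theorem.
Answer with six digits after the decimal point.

0.359474

Addition theorem: P_3(cos γ) = (4π/7) Σ_m Y*_{lm}(Ω₁) Y_{lm}(Ω₂), m = −3…3:
  m=-3: (-0.006834, -0.036812) × (-0.088817, 0.143168) = (0.005877, 0.002291)  (running Σ = (0.005877, 0.002291))
  m=-2: (0.071537, -0.168625) × (-0.057473, -0.371653) = (-0.066781, -0.016896)  (running Σ = (-0.060904, -0.014605))
  m=-1: (0.361675, -0.239439) × (0.230028, 0.197190) = (0.130410, 0.016241)  (running Σ = (0.069506, 0.001636))
  m=0: (0.332949, -0.000000) × (0.183900, 0.000000) = (0.061229, 0.000000)  (running Σ = (0.130736, 0.001636))
  m=1: (-0.361675, -0.239439) × (-0.230028, 0.197190) = (0.130410, -0.016241)  (running Σ = (0.261146, -0.014605))
  m=2: (0.071537, 0.168625) × (-0.057473, 0.371653) = (-0.066781, 0.016896)  (running Σ = (0.194365, 0.002291))
  m=3: (0.006834, -0.036812) × (0.088817, 0.143168) = (0.005877, -0.002291)  (running Σ = (0.200242, 0.000000))
Accumulated sum (0.200242, 0.000000); after 4π/(2l+1) scaling, (0.359474, 0.000000) ⇒ P_3 = 0.359474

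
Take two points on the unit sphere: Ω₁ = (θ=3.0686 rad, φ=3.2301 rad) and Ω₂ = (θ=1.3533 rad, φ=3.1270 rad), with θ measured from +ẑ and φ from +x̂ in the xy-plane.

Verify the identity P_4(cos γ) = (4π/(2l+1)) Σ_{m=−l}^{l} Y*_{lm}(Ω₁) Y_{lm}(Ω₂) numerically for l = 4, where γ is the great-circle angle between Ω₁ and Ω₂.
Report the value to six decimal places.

0.298731

Summing Y*_{l m}(θ₁,φ₁)·Y_{l m}(θ₂,φ₂) over m ∈ [−4, 4]; prefactor 4π/(2·4+1) = 1.396263:
  m=-4: (0.000012, 0.000004) × (0.401595, 0.023468) = (0.000005, 0.000002)  (running Σ = (0.000005, 0.000002))
  m=-3: (0.000467, 0.000127) × (-0.251208, -0.011004) = (-0.000116, -0.000037)  (running Σ = (-0.000111, -0.000035))
  m=-2: (0.010443, 0.001868) × (-0.214896, -0.006274) = (-0.002232, -0.000467)  (running Σ = (-0.002344, -0.000502))
  m=-1: (0.135823, 0.012053) × (0.266523, 0.003890) = (0.036153, 0.003741)  (running Σ = (0.033809, 0.003239))
  m=0: (0.823884, -0.000000) × (0.177612, 0.000000) = (0.146332, 0.000000)  (running Σ = (0.180141, 0.003239))
  m=1: (-0.135823, 0.012053) × (-0.266523, 0.003890) = (0.036153, -0.003741)  (running Σ = (0.216294, -0.000502))
  m=2: (0.010443, -0.001868) × (-0.214896, 0.006274) = (-0.002232, 0.000467)  (running Σ = (0.214062, -0.000035))
  m=3: (-0.000467, 0.000127) × (0.251208, -0.011004) = (-0.000116, 0.000037)  (running Σ = (0.213946, 0.000002))
  m=4: (0.000012, -0.000004) × (0.401595, -0.023468) = (0.000005, -0.000002)  (running Σ = (0.213950, -0.000000))
Total Σ_m = (0.213950, -0.000000). Multiply by 1.396263: (0.298731, -0.000000). P_4(cos γ) = 0.298731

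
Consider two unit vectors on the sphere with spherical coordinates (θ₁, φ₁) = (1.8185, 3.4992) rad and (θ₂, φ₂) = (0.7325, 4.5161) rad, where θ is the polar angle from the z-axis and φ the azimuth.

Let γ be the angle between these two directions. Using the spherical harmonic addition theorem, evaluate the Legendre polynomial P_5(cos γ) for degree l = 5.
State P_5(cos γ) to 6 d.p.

Addition theorem: P_5(cos γ) = (4π/11) Σ_m Y*_{lm}(Ω₁) Y_{lm}(Ω₂), m = −5…5:
  m=-5: +0.085674-0.388152i × -0.051601+0.034501i = +0.008971+0.022985i  (running Σ = +0.008971+0.022985i)
  m=-4: -0.044475-0.314763i × +0.154355+0.154280i = +0.041697-0.055447i  (running Σ = +0.050668-0.032462i)
  m=-3: +0.069108+0.127112i × +0.228422-0.341992i = +0.059257+0.005401i  (running Σ = +0.109925-0.027061i)
  m=-2: +0.241671+0.209924i × -0.342786-0.141938i = -0.053045-0.106261i  (running Σ = +0.056880-0.133322i)
  m=-1: -0.068152-0.025467i × +0.013445-0.067613i = -0.002638+0.004266i  (running Σ = +0.054242-0.129057i)
  m=0: -0.315978-0.000000i × -0.386417+0.000000i = +0.122099+0.000000i  (running Σ = +0.176341-0.129057i)
  m=1: +0.068152-0.025467i × -0.013445-0.067613i = -0.002638-0.004266i  (running Σ = +0.173702-0.133322i)
  m=2: +0.241671-0.209924i × -0.342786+0.141938i = -0.053045+0.106261i  (running Σ = +0.120657-0.027061i)
  m=3: -0.069108+0.127112i × -0.228422-0.341992i = +0.059257-0.005401i  (running Σ = +0.179915-0.032462i)
  m=4: -0.044475+0.314763i × +0.154355-0.154280i = +0.041697+0.055447i  (running Σ = +0.221611+0.022985i)
  m=5: -0.085674-0.388152i × +0.051601+0.034501i = +0.008971-0.022985i  (running Σ = +0.230582-0.000000i)
Accumulated sum +0.230582-0.000000i; after 4π/(2l+1) scaling, +0.263416-0.000000i ⇒ P_5 = 0.263416

0.263416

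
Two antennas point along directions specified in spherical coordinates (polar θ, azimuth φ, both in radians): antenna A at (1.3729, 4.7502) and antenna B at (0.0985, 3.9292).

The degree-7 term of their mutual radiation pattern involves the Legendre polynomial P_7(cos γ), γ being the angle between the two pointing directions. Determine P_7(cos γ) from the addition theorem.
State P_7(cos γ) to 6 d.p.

Summing Y*_{l m}(θ₁,φ₁)·Y_{l m}(θ₂,φ₂) over m ∈ [−7, 7]; prefactor 4π/(2·7+1) = 0.837758:
  m=-7: -0.113951+0.420426i × -0.000000-0.000000i = +0.000000-0.000000i  (running Σ = +0.000000-0.000000i)
  m=-6: -0.318444-0.073510i × +0.000000+0.000002i = +0.000000-0.000001i  (running Σ = +0.000000-0.000001i)
  m=-5: -0.031086+0.162465i × +0.000028-0.000029i = +0.000004+0.000005i  (running Σ = +0.000004+0.000005i)
  m=-4: -0.329222-0.050176i × -0.000674+0.000006i = +0.000222+0.000032i  (running Σ = +0.000226+0.000037i)
  m=-3: -0.007820+0.068640i × +0.005833+0.005756i = -0.000441+0.000355i  (running Σ = -0.000214+0.000392i)
  m=-2: -0.323231-0.024490i × -0.000308-0.069733i = -0.001608+0.022548i  (running Σ = -0.001823+0.022940i)
  m=-1: -0.001175+0.031072i × -0.265448+0.266623i = -0.007972-0.008561i  (running Σ = -0.009795+0.014378i)
  m=0: -0.319983-0.000000i × +0.949053+0.000000i = -0.303681-0.000000i  (running Σ = -0.313476+0.014378i)
  m=1: +0.001175+0.031072i × +0.265448+0.266623i = -0.007972+0.008561i  (running Σ = -0.321448+0.022940i)
  m=2: -0.323231+0.024490i × -0.000308+0.069733i = -0.001608-0.022548i  (running Σ = -0.323056+0.000392i)
  m=3: +0.007820+0.068640i × -0.005833+0.005756i = -0.000441-0.000355i  (running Σ = -0.323497+0.000037i)
  m=4: -0.329222+0.050176i × -0.000674-0.000006i = +0.000222-0.000032i  (running Σ = -0.323275+0.000005i)
  m=5: +0.031086+0.162465i × -0.000028-0.000029i = +0.000004-0.000005i  (running Σ = -0.323271-0.000001i)
  m=6: -0.318444+0.073510i × +0.000000-0.000002i = +0.000000+0.000001i  (running Σ = -0.323271-0.000000i)
  m=7: +0.113951+0.420426i × +0.000000-0.000000i = +0.000000+0.000000i  (running Σ = -0.323271+0.000000i)
Σ over m = -0.323271+0.000000i; ×(4π/15) → -0.270823+0.000000i. Real part: -0.270823

-0.270823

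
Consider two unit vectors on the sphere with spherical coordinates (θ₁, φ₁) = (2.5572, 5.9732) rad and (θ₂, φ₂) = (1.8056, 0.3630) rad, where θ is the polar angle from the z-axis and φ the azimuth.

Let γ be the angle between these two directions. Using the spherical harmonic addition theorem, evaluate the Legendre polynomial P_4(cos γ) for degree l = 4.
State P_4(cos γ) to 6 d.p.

-0.416716

Addition theorem: P_4(cos γ) = (4π/9) Σ_m Y*_{lm}(Ω₁) Y_{lm}(Ω₂), m = −4…4:
  term(m=-4) = (-0.014618, -0.007055)   from Y*(Ω₁)=(0.013317, -0.038772), Y(Ω₂)=(0.046924, -0.393133)
  term(m=-3) = (-0.020348, -0.042322)   from Y*(Ω₁)=(-0.104804, 0.140517), Y(Ω₂)=(-0.124130, 0.237389)
  term(m=-2) = (-0.017262, 0.075479)   from Y*(Ω₁)=(0.320655, -0.228904), Y(Ω₂)=(-0.146972, 0.130473)
  term(m=-1) = (-0.089285, 0.071171)   from Y*(Ω₁)=(-0.387555, 0.124138), Y(Ω₂)=(0.262292, -0.099627)
  term(m=+0) = (-0.015427, -0.000000)   from Y*(Ω₁)=(-0.098621, -0.000000), Y(Ω₂)=(0.156428, 0.000000)
  term(m=+1) = (-0.089285, -0.071171)   from Y*(Ω₁)=(0.387555, 0.124138), Y(Ω₂)=(-0.262292, -0.099627)
  term(m=+2) = (-0.017262, -0.075479)   from Y*(Ω₁)=(0.320655, 0.228904), Y(Ω₂)=(-0.146972, -0.130473)
  term(m=+3) = (-0.020348, 0.042322)   from Y*(Ω₁)=(0.104804, 0.140517), Y(Ω₂)=(0.124130, 0.237389)
  term(m=+4) = (-0.014618, 0.007055)   from Y*(Ω₁)=(0.013317, 0.038772), Y(Ω₂)=(0.046924, 0.393133)
Accumulated sum (-0.298451, 0.000000); after 4π/(2l+1) scaling, (-0.416716, 0.000000) ⇒ P_4 = -0.416716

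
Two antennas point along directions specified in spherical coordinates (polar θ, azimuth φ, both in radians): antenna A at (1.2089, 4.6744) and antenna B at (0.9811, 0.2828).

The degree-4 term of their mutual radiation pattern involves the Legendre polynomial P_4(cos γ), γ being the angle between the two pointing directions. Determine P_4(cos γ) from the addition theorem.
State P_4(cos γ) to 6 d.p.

Summing Y*_{l m}(θ₁,φ₁)·Y_{l m}(θ₂,φ₂) over m ∈ [−4, 4]; prefactor 4π/(2·4+1) = 1.396263:
  m=-4: (0.334642, -0.051246) × (0.089857, -0.191069) = (0.020279, -0.068545)  (running Σ = (0.020279, -0.068545))
  m=-3: (0.041223, 0.360145) × (0.264209, -0.299789) = (0.118859, 0.082795)  (running Σ = (0.139138, 0.014251))
  m=-2: (0.035753, -0.002722) × (0.227234, -0.144243) = (0.007732, -0.005776)  (running Σ = (0.146869, 0.008475))
  m=-1: (0.012628, 0.332250) × (-0.175367, 0.050960) = (-0.019146, -0.057622)  (running Σ = (0.127724, -0.049147))
  m=0: (-0.022275, -0.000000) × (-0.309985, 0.000000) = (0.006905, 0.000000)  (running Σ = (0.134628, -0.049147))
  m=1: (-0.012628, 0.332250) × (0.175367, 0.050960) = (-0.019146, 0.057622)  (running Σ = (0.115482, 0.008475))
  m=2: (0.035753, 0.002722) × (0.227234, 0.144243) = (0.007732, 0.005776)  (running Σ = (0.123214, 0.014251))
  m=3: (-0.041223, 0.360145) × (-0.264209, -0.299789) = (0.118859, -0.082795)  (running Σ = (0.242073, -0.068545))
  m=4: (0.334642, 0.051246) × (0.089857, 0.191069) = (0.020279, 0.068545)  (running Σ = (0.262352, 0.000000))
Total Σ_m = (0.262352, 0.000000). Multiply by 1.396263: (0.366312, 0.000000). P_4(cos γ) = 0.366312

0.366312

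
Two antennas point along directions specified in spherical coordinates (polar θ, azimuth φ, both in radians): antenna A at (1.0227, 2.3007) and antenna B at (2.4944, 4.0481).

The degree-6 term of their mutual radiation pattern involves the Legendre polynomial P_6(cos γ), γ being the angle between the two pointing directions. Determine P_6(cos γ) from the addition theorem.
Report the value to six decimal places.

0.319383

Term-by-term m-sum for l=6 (normalisation 4π/13 = 0.966644):
  m=-6: (0.061044, 0.176509) × (0.015421, 0.017348) = (-0.002121, 0.003781)  (running Σ = (-0.002121, 0.003781))
  m=-5: (0.192101, -0.345110) × (-0.019031, 0.104674) = (0.032468, 0.026676)  (running Σ = (0.030347, 0.030457))
  m=-4: (-0.366918, 0.082812) × (-0.250414, 0.131784) = (0.080968, -0.069091)  (running Σ = (0.111315, -0.038634))
  m=-3: (-0.002307, -0.001643) × (-0.415760, -0.186701) = (0.000652, 0.001114)  (running Σ = (0.111968, -0.037520))
  m=-2: (0.038224, 0.342980) × (-0.082680, -0.334643) = (0.111615, -0.041149)  (running Σ = (0.223583, -0.078669))
  m=-1: (0.087057, -0.097298) × (-0.088721, 0.113310) = (0.003301, 0.018497)  (running Σ = (0.226884, -0.060173))
  m=0: (0.312189, -0.000000) × (-0.395161, 0.000000) = (-0.123365, 0.000000)  (running Σ = (0.103519, -0.060173))
  m=1: (-0.087057, -0.097298) × (0.088721, 0.113310) = (0.003301, -0.018497)  (running Σ = (0.106820, -0.078669))
  m=2: (0.038224, -0.342980) × (-0.082680, 0.334643) = (0.111615, 0.041149)  (running Σ = (0.218436, -0.037520))
  m=3: (0.002307, -0.001643) × (0.415760, -0.186701) = (0.000652, -0.001114)  (running Σ = (0.219088, -0.038634))
  m=4: (-0.366918, -0.082812) × (-0.250414, -0.131784) = (0.080968, 0.069091)  (running Σ = (0.300057, 0.030457))
  m=5: (-0.192101, -0.345110) × (0.019031, 0.104674) = (0.032468, -0.026676)  (running Σ = (0.332525, 0.003781))
  m=6: (0.061044, -0.176509) × (0.015421, -0.017348) = (-0.002121, -0.003781)  (running Σ = (0.330404, 0.000000))
Accumulated sum (0.330404, 0.000000); after 4π/(2l+1) scaling, (0.319383, 0.000000) ⇒ P_6 = 0.319383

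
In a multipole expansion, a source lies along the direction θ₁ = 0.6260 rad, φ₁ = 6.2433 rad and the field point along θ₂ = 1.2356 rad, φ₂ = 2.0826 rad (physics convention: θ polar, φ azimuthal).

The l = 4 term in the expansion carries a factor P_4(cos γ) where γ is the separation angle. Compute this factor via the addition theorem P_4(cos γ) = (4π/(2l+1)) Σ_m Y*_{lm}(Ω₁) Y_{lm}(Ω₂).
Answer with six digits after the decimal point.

0.372944

Summing Y*_{l m}(θ₁,φ₁)·Y_{l m}(θ₂,φ₂) over m ∈ [−4, 4]; prefactor 4π/(2·4+1) = 1.396263:
  m=-4: (0.051489, -0.008285) × (-0.161400, -0.312750) = (-0.010901, -0.014766)  (running Σ = (-0.010901, -0.014766))
  m=-3: (0.202558, -0.024354) × (0.346535, 0.012267) = (0.070492, -0.005955)  (running Σ = (0.059591, -0.020720))
  m=-2: (0.411756, -0.032916) × (0.037643, -0.061786) = (0.013466, -0.026680)  (running Σ = (0.073057, -0.047400))
  m=-1: (0.358437, -0.014304) × (0.161406, 0.287338) = (0.061964, 0.100684)  (running Σ = (0.135021, 0.053283))
  m=0: (-0.169986, -0.000000) × (0.017296, 0.000000) = (-0.002940, -0.000000)  (running Σ = (0.132081, 0.053283))
  m=1: (-0.358437, -0.014304) × (-0.161406, 0.287338) = (0.061964, -0.100684)  (running Σ = (0.194045, -0.047400))
  m=2: (0.411756, 0.032916) × (0.037643, 0.061786) = (0.013466, 0.026680)  (running Σ = (0.207511, -0.020720))
  m=3: (-0.202558, -0.024354) × (-0.346535, 0.012267) = (0.070492, 0.005955)  (running Σ = (0.278003, -0.014766))
  m=4: (0.051489, 0.008285) × (-0.161400, 0.312750) = (-0.010901, 0.014766)  (running Σ = (0.267102, -0.000000))
Σ over m = (0.267102, -0.000000); ×(4π/9) → (0.372944, -0.000000). Real part: 0.372944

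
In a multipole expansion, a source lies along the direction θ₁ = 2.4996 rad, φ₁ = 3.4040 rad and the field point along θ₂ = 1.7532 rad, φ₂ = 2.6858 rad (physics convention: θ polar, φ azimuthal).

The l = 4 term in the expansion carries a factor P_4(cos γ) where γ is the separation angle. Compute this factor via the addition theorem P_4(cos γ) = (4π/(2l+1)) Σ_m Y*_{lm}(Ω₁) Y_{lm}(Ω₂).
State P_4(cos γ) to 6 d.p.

Summing Y*_{l m}(θ₁,φ₁)·Y_{l m}(θ₂,φ₂) over m ∈ [−4, 4]; prefactor 4π/(2·4+1) = 1.396263:
  m=-4: 0.02833 + 0.04934j × -0.10335 + 0.40078j = -0.02270 + 0.00625j  (running Σ = -0.02270 + 0.00625j)
  m=-3: 0.15191 + 0.15247j × 0.04362 + 0.21148j = -0.02562 + 0.03878j  (running Σ = -0.04832 + 0.04503j)
  m=-2: 0.36228 + 0.20975j × -0.15251 - 0.19683j = -0.01397 - 0.10330j  (running Σ = -0.06229 - 0.05827j)
  m=-1: 0.32651 + 0.08770j × -0.20988 - 0.10288j = -0.05950 - 0.05200j  (running Σ = -0.12179 - 0.11027j)
  m=0: -0.19491 + 0.00000j × 0.21694 + 0.00000j = -0.04228 + 0.00000j  (running Σ = -0.16407 - 0.11027j)
  m=1: -0.32651 + 0.08770j × 0.20988 - 0.10288j = -0.05950 + 0.05200j  (running Σ = -0.22358 - 0.05827j)
  m=2: 0.36228 - 0.20975j × -0.15251 + 0.19683j = -0.01397 + 0.10330j  (running Σ = -0.23754 + 0.04503j)
  m=3: -0.15191 + 0.15247j × -0.04362 + 0.21148j = -0.02562 - 0.03878j  (running Σ = -0.26316 + 0.00625j)
  m=4: 0.02833 - 0.04934j × -0.10335 - 0.40078j = -0.02270 - 0.00625j  (running Σ = -0.28586 + 0.00000j)
Accumulated sum -0.28586 + 0.00000j; after 4π/(2l+1) scaling, -0.39914 + 0.00000j ⇒ P_4 = -0.399138

-0.399138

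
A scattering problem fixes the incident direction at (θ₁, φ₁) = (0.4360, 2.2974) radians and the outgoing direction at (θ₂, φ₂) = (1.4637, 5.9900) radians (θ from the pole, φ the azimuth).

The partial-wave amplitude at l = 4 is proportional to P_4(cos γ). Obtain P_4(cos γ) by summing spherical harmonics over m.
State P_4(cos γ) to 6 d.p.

0.140079

Addition theorem: P_4(cos γ) = (4π/9) Σ_m Y*_{lm}(Ω₁) Y_{lm}(Ω₂), m = −4…4:
  m=-4: -0.013689+0.003280i × +0.167640+0.398665i = -0.003603-0.004908i  (running Σ = -0.003603-0.004908i)
  m=-3: +0.070093+0.048887i × +0.083835+0.101320i = +0.000923+0.011200i  (running Σ = -0.002679+0.006293i)
  m=-2: -0.033259-0.281532i × -0.253427-0.168355i = -0.038969+0.076947i  (running Σ = -0.041648+0.083240i)
  m=-1: -0.331044+0.372453i × -0.140552-0.042431i = +0.062332-0.038303i  (running Σ = +0.020684+0.044937i)
  m=0: +0.209377-0.000000i × +0.281579+0.000000i = +0.058956+0.000000i  (running Σ = +0.079640+0.044937i)
  m=1: +0.331044+0.372453i × +0.140552-0.042431i = +0.062332+0.038303i  (running Σ = +0.141972+0.083240i)
  m=2: -0.033259+0.281532i × -0.253427+0.168355i = -0.038969-0.076947i  (running Σ = +0.103004+0.006293i)
  m=3: -0.070093+0.048887i × -0.083835+0.101320i = +0.000923-0.011200i  (running Σ = +0.103927-0.004908i)
  m=4: -0.013689-0.003280i × +0.167640-0.398665i = -0.003603+0.004908i  (running Σ = +0.100324-0.000000i)
Total Σ_m = +0.100324-0.000000i. Multiply by 1.396263: +0.140079-0.000000i. P_4(cos γ) = 0.140079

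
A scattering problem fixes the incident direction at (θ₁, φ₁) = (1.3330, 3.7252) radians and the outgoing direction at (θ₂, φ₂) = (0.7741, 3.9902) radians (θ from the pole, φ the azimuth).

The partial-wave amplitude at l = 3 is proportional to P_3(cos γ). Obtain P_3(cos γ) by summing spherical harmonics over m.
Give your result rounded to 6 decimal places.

0.163132

Expand P_3 via completeness: Σ_{m} conj(Y_{3,m}) at Ω₁ times Y_{3,m} at Ω₂ —
  term(m=-3) = 0.03823 - 0.03897j   from Y*(Ω₁)=0.06857 - 0.37679j, Y(Ω₂)=0.11798 + 0.07999j
  term(m=-2) = 0.07006 - 0.04105j   from Y*(Ω₁)=0.08930 + 0.20911j, Y(Ω₂)=-0.04503 - 0.35428j
  term(m=-1) = -0.07702 + 0.02090j   from Y*(Ω₁)=0.18938 + 0.12505j, Y(Ω₂)=-0.23245 + 0.26387j
  term(m=+0) = 0.02832 + 0.00000j   from Y*(Ω₁)=-0.23933 + 0.00000j, Y(Ω₂)=-0.11835 + 0.00000j
  term(m=+1) = -0.07702 - 0.02090j   from Y*(Ω₁)=-0.18938 + 0.12505j, Y(Ω₂)=0.23245 + 0.26387j
  term(m=+2) = 0.07006 + 0.04105j   from Y*(Ω₁)=0.08930 - 0.20911j, Y(Ω₂)=-0.04503 + 0.35428j
  term(m=+3) = 0.03823 + 0.03897j   from Y*(Ω₁)=-0.06857 - 0.37679j, Y(Ω₂)=-0.11798 + 0.07999j
Total Σ_m = 0.09087 + 0.00000j. Multiply by 1.795196: 0.16313 + 0.00000j. P_3(cos γ) = 0.163132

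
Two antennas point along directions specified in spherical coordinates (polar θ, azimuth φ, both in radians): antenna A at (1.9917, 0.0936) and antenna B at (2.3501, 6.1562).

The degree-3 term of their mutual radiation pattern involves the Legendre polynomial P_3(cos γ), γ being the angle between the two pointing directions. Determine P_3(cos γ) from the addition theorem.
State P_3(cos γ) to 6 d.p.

0.570244

Term-by-term m-sum for l=3 (normalisation 4π/7 = 1.795196):
  m=-3: Y*=+0.304811+0.087914i  Y=+0.139447+0.055852i  product +0.037595+0.029283i
  m=-2: Y*=-0.341781-0.064739i  Y=-0.351835-0.091328i  product +0.114338+0.053992i
  m=-1: Y*=-0.048543-0.004557i  Y=+0.335141+0.042788i  product -0.016074-0.003604i
  m=+0: Y*=+0.330151-0.000000i  Y=+0.139123+0.000000i  product +0.045932+0.000000i
  m=+1: Y*=+0.048543-0.004557i  Y=-0.335141+0.042788i  product -0.016074+0.003604i
  m=+2: Y*=-0.341781+0.064739i  Y=-0.351835+0.091328i  product +0.114338-0.053992i
  m=+3: Y*=-0.304811+0.087914i  Y=-0.139447+0.055852i  product +0.037595-0.029283i
Σ over m = +0.317650-0.000000i; ×(4π/7) → +0.570244-0.000000i. Real part: 0.570244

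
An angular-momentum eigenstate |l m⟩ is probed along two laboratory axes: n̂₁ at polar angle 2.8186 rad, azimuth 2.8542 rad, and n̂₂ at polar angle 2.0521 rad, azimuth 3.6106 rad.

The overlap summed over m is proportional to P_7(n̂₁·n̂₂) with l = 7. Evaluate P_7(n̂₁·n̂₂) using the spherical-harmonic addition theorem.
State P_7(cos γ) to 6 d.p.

Expand P_7 via completeness: Σ_{m} conj(Y_{7,m}) at Ω₁ times Y_{7,m} at Ω₂ —
  m=-7: Y*=(0.000069, 0.000147)  Y=(0.212827, -0.030309)  product (0.000019, 0.000029)
  m=-6: Y*=(0.000278, 0.001793)  Y=(0.397757, 0.135153)  product (-0.000132, 0.000751)
  m=-5: Y*=(-0.001686, 0.012524)  Y=(0.250716, 0.256374)  product (-0.003634, 0.002708)
  m=-4: Y*=(-0.025098, 0.056017)  Y=(-0.013486, -0.042802)  product (0.002736, 0.000319)
  m=-3: Y*=(-0.136499, 0.159251)  Y=(0.057493, -0.347904)  product (0.047556, 0.056644)
  m=-2: Y*=(-0.397949, 0.257768)  Y=(0.067519, -0.092065)  product (-0.003138, 0.054042)
  m=-1: Y*=(-0.545897, 0.161354)  Y=(-0.273719, 0.138698)  product (0.127043, -0.119881)
  m=+0: Y*=(0.011067, -0.000000)  Y=(-0.154945, 0.000000)  product (-0.001715, 0.000000)
  m=+1: Y*=(0.545897, 0.161354)  Y=(0.273719, 0.138698)  product (0.127043, 0.119881)
  m=+2: Y*=(-0.397949, -0.257768)  Y=(0.067519, 0.092065)  product (-0.003138, -0.054042)
  m=+3: Y*=(0.136499, 0.159251)  Y=(-0.057493, -0.347904)  product (0.047556, -0.056644)
  m=+4: Y*=(-0.025098, -0.056017)  Y=(-0.013486, 0.042802)  product (0.002736, -0.000319)
  m=+5: Y*=(0.001686, 0.012524)  Y=(-0.250716, 0.256374)  product (-0.003634, -0.002708)
  m=+6: Y*=(0.000278, -0.001793)  Y=(0.397757, -0.135153)  product (-0.000132, -0.000751)
  m=+7: Y*=(-0.000069, 0.000147)  Y=(-0.212827, -0.030309)  product (0.000019, -0.000029)
Σ over m = (0.339188, -0.000000); ×(4π/15) → (0.284157, -0.000000). Real part: 0.284157

0.284157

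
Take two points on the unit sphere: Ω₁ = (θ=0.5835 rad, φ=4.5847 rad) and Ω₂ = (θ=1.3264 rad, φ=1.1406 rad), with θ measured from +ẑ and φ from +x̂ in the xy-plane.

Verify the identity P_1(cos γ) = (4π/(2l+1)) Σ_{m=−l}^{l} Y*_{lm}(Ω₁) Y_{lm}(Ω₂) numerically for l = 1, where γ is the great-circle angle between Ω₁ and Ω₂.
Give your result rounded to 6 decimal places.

-0.308368

Expand P_1 via completeness: Σ_{m} conj(Y_{1,m}) at Ω₁ times Y_{1,m} at Ω₂ —
  m=-1: -0.02424 - 0.18880j × 0.13981 - 0.30468j = -0.06091 - 0.01901j  (running Σ = -0.06091 - 0.01901j)
  m=0: 0.40776 + 0.00000j × 0.11823 + 0.00000j = 0.04821 + 0.00000j  (running Σ = -0.01270 - 0.01901j)
  m=1: 0.02424 - 0.18880j × -0.13981 - 0.30468j = -0.06091 + 0.01901j  (running Σ = -0.07362 + 0.00000j)
Total Σ_m = -0.07362 + 0.00000j. Multiply by 4.188790: -0.30837 + 0.00000j. P_1(cos γ) = -0.308368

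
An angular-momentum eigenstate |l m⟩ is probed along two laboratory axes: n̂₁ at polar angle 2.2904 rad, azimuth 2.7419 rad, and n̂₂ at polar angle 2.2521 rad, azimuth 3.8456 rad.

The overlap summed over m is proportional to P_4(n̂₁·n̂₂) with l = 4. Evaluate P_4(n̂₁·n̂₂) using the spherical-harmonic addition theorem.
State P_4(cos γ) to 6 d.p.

Expand P_4 via completeness: Σ_{m} conj(Y_{4,m}) at Ω₁ times Y_{4,m} at Ω₂ —
  term(m=-4) = -0.006687+0.021803i   from Y*(Ω₁)=-0.003960-0.141515i, Y(Ω₂)=-0.152631-0.051524i
  term(m=-3) = -0.127784+0.021870i   from Y*(Ω₁)=+0.127458-0.326950i, Y(Ω₂)=-0.190331-0.316640i
  term(m=-2) = -0.082308-0.111335i   from Y*(Ω₁)=+0.269189-0.276827i, Y(Ω₂)=+0.058112-0.353834i
  term(m=-1) = -0.000223+0.000441i   from Y*(Ω₁)=+0.008806-0.003720i, Y(Ω₂)=-0.039412+0.033467i
  term(m=+0) = +0.130134+0.000000i   from Y*(Ω₁)=-0.362568-0.000000i, Y(Ω₂)=-0.358922+0.000000i
  term(m=+1) = -0.000223-0.000441i   from Y*(Ω₁)=-0.008806-0.003720i, Y(Ω₂)=+0.039412+0.033467i
  term(m=+2) = -0.082308+0.111335i   from Y*(Ω₁)=+0.269189+0.276827i, Y(Ω₂)=+0.058112+0.353834i
  term(m=+3) = -0.127784-0.021870i   from Y*(Ω₁)=-0.127458-0.326950i, Y(Ω₂)=+0.190331-0.316640i
  term(m=+4) = -0.006687-0.021803i   from Y*(Ω₁)=-0.003960+0.141515i, Y(Ω₂)=-0.152631+0.051524i
Accumulated sum -0.303870+0.000000i; after 4π/(2l+1) scaling, -0.424282+0.000000i ⇒ P_4 = -0.424282

-0.424282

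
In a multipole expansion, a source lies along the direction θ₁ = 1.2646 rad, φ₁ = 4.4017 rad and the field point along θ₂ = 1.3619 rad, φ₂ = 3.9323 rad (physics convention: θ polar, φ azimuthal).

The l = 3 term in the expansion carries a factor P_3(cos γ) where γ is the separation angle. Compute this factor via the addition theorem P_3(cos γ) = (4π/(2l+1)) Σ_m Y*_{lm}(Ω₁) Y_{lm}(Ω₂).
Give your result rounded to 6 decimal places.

Summing Y*_{l m}(θ₁,φ₁)·Y_{l m}(θ₂,φ₂) over m ∈ [−3, 3]; prefactor 4π/(2·3+1) = 1.795196:
  m=-3: 0.29037 + 0.21562j × 0.28056 + 0.27176j = 0.02287 + 0.13941j  (running Σ = 0.02287 + 0.13941j)
  m=-2: -0.22772 + 0.16304j × -0.00215 - 0.20281j = 0.03356 + 0.04583j  (running Σ = 0.05643 + 0.18524j)
  m=-1: 0.05141 + 0.16010j × 0.17455 - 0.17641j = 0.03722 + 0.01888j  (running Σ = 0.09364 + 0.20412j)
  m=0: -0.28636 + 0.00000j × -0.21553 + 0.00000j = 0.06172 + 0.00000j  (running Σ = 0.15536 + 0.20412j)
  m=1: -0.05141 + 0.16010j × -0.17455 - 0.17641j = 0.03722 - 0.01888j  (running Σ = 0.19258 + 0.18524j)
  m=2: -0.22772 - 0.16304j × -0.00215 + 0.20281j = 0.03356 - 0.04583j  (running Σ = 0.22614 + 0.13941j)
  m=3: -0.29037 + 0.21562j × -0.28056 + 0.27176j = 0.02287 - 0.13941j  (running Σ = 0.24901 + 0.00000j)
Total Σ_m = 0.24901 + 0.00000j. Multiply by 1.795196: 0.44701 + 0.00000j. P_3(cos γ) = 0.447014

0.447014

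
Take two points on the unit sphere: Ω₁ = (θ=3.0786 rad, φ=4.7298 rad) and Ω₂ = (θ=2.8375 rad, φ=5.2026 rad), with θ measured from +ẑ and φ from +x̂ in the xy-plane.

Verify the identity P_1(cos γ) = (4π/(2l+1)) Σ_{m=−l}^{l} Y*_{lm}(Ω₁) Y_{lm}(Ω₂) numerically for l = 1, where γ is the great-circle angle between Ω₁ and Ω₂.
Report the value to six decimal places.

Term-by-term m-sum for l=1 (normalisation 4π/3 = 4.188790):
  m=-1: Y*=+0.000379-0.021746i  Y=+0.048706+0.091267i  product +0.002003-0.001025i
  m=+0: Y*=-0.487633-0.000000i  Y=-0.466185+0.000000i  product +0.227327+0.000000i
  m=+1: Y*=-0.000379-0.021746i  Y=-0.048706+0.091267i  product +0.002003+0.001025i
Accumulated sum +0.231334+0.000000i; after 4π/(2l+1) scaling, +0.969008+0.000000i ⇒ P_1 = 0.969008

0.969008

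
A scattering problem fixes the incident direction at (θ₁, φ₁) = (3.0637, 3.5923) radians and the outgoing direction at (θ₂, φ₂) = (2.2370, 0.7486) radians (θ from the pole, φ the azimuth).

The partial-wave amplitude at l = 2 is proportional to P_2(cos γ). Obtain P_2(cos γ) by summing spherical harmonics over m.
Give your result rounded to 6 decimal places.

Expand P_2 via completeness: Σ_{m} conj(Y_{2,m}) at Ω₁ times Y_{2,m} at Ω₂ —
  m=-2: +0.001451+0.001834i × +0.017555-0.238098i = +0.000462-0.000313i  (running Σ = +0.000462-0.000313i)
  m=-1: +0.053948+0.026107i × -0.274998+0.255469i = -0.021505+0.006603i  (running Σ = -0.021043+0.006289i)
  m=0: +0.625054-0.000000i × +0.045982+0.000000i = +0.028741+0.000000i  (running Σ = +0.007699+0.006289i)
  m=1: -0.053948+0.026107i × +0.274998+0.255469i = -0.021505-0.006603i  (running Σ = -0.013806-0.000313i)
  m=2: +0.001451-0.001834i × +0.017555+0.238098i = +0.000462+0.000313i  (running Σ = -0.013344-0.000000i)
Total Σ_m = -0.013344-0.000000i. Multiply by 2.513274: -0.033538-0.000000i. P_2(cos γ) = -0.033538

-0.033538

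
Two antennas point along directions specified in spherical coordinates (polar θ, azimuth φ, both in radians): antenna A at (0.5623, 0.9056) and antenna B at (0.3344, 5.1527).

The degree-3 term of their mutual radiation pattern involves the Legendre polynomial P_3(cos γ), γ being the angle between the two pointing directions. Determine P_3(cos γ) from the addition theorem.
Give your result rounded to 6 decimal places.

Summing Y*_{l m}(θ₁,φ₁)·Y_{l m}(θ₂,φ₂) over m ∈ [−3, 3]; prefactor 4π/(2·3+1) = 1.795196:
  m=-3: -0.057604+0.026056i × -0.014292-0.003647i = +0.000918-0.000162i  (running Σ = +0.000918-0.000162i)
  m=-2: -0.058513+0.238688i × -0.066206+0.080188i = -0.015266-0.020495i  (running Σ = -0.014348-0.020657i)
  m=-1: +0.274247+0.349597i × +0.156486+0.332128i = -0.073195+0.145792i  (running Σ = -0.087543+0.125135i)
  m=0: +0.182752-0.000000i × +0.515157+0.000000i = +0.094146+0.000000i  (running Σ = +0.006603+0.125135i)
  m=1: -0.274247+0.349597i × -0.156486+0.332128i = -0.073195-0.145792i  (running Σ = -0.066593-0.020657i)
  m=2: -0.058513-0.238688i × -0.066206-0.080188i = -0.015266+0.020495i  (running Σ = -0.081859-0.000162i)
  m=3: +0.057604+0.026056i × +0.014292-0.003647i = +0.000918+0.000162i  (running Σ = -0.080940-0.000000i)
Accumulated sum -0.080940-0.000000i; after 4π/(2l+1) scaling, -0.145304-0.000000i ⇒ P_3 = -0.145304

-0.145304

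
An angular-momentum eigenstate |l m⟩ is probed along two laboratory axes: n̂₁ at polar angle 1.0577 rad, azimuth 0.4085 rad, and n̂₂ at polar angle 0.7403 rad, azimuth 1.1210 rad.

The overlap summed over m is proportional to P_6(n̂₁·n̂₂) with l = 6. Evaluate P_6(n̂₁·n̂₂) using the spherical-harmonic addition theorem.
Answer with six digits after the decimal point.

Expand P_6 via completeness: Σ_{m} conj(Y_{6,m}) at Ω₁ times Y_{6,m} at Ω₂ —
  m=-6: Y*=-0.162853+0.134571i  Y=+0.041106-0.019493i  product -0.004071+0.008706i
  m=-5: Y*=-0.187366+0.367304i  Y=+0.134321+0.108218i  product -0.064916+0.029060i
  m=-4: Y*=-0.021430+0.338607i  Y=-0.083525+0.359334i  product -0.119883-0.035983i
  m=-3: Y*=-0.025009-0.069527i  Y=-0.431262+0.097076i  product +0.017535+0.027557i
  m=-2: Y*=-0.240471-0.256171i  Y=-0.091465-0.115164i  product -0.007507+0.051124i
  m=-1: Y*=-0.050572-0.021890i  Y=-0.138071+0.285977i  product +0.013243-0.011440i
  m=+0: Y*=+0.333304-0.000000i  Y=-0.250788+0.000000i  product -0.083589+0.000000i
  m=+1: Y*=+0.050572-0.021890i  Y=+0.138071+0.285977i  product +0.013243+0.011440i
  m=+2: Y*=-0.240471+0.256171i  Y=-0.091465+0.115164i  product -0.007507-0.051124i
  m=+3: Y*=+0.025009-0.069527i  Y=+0.431262+0.097076i  product +0.017535-0.027557i
  m=+4: Y*=-0.021430-0.338607i  Y=-0.083525-0.359334i  product -0.119883+0.035983i
  m=+5: Y*=+0.187366+0.367304i  Y=-0.134321+0.108218i  product -0.064916-0.029060i
  m=+6: Y*=-0.162853-0.134571i  Y=+0.041106+0.019493i  product -0.004071-0.008706i
Σ over m = -0.414787+0.000000i; ×(4π/13) → -0.400951+0.000000i. Real part: -0.400951

-0.400951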